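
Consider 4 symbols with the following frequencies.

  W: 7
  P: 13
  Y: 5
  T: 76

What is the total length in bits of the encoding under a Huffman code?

Merge the two smallest weights repeatedly:
merge Y(5) and W(7): 12
merge 12 and P(13): 25
merge 25 and T(76): 101
The encoded length is the sum of every internal node's weight: 12 + 25 + 101 = 138 bits.

138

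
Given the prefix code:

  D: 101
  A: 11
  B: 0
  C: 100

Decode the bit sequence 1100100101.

ABBCD

Read left to right; each codeword is recognised as soon as it completes (prefix code):
  11→A | 0→B | 0→B | 100→C | 101→D
Decoded message: ABBCD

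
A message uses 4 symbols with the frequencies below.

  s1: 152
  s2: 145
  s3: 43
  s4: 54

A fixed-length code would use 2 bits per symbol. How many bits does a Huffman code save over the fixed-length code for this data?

Fixed-length: 2 bits × 394 symbols = 788 bits.
Huffman merges:
s3(43) + s4(54) → 97
97 + s2(145) → 242
s1(152) + 242 → 394
Huffman total = 97 + 242 + 394 = 733 bits.
Saving = 788 − 733 = 55 bits.

55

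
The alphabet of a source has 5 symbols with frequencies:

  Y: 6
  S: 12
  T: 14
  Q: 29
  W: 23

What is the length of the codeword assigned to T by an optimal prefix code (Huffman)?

Huffman merges, smallest pair first:
Y(6) + S(12) → 18
T(14) + 18 → 32
W(23) + Q(29) → 52
32 + 52 → 84
The subtree containing T is merged 2 times, so code length = 2.

2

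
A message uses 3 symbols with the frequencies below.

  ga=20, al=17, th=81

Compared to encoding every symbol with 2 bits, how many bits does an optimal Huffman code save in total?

81

Fixed-length: 2 bits × 118 symbols = 236 bits.
Huffman merges:
combine al(17), ga(20) → 37
combine 37, th(81) → 118
Huffman total = 37 + 118 = 155 bits.
Saving = 236 − 155 = 81 bits.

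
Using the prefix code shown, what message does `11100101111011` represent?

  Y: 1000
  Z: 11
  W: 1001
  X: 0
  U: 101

Read left to right; each codeword is recognised as soon as it completes (prefix code):
  11→Z | 1001→W | 0→X | 11→Z | 11→Z | 0→X | 11→Z
Decoded message: ZWXZZXZ

ZWXZZXZ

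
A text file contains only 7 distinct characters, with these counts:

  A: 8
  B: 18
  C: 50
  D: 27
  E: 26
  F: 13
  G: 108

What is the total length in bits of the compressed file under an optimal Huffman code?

594

Greedily combine the two least-frequent nodes:
combine A(8), F(13) → 21
combine B(18), 21 → 39
combine E(26), D(27) → 53
combine 39, C(50) → 89
combine 53, 89 → 142
combine G(108), 142 → 250
Total encoded bits = sum of merged weights = 21 + 39 + 53 + 89 + 142 + 250 = 594.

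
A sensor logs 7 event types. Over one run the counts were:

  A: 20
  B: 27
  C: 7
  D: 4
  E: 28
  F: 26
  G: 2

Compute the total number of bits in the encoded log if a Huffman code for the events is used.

Build the Huffman tree bottom-up:
G(2) + D(4) → 6
6 + C(7) → 13
13 + A(20) → 33
F(26) + B(27) → 53
E(28) + 33 → 61
53 + 61 → 114
The encoded length is the sum of every internal node's weight: 6 + 13 + 33 + 53 + 61 + 114 = 280 bits.

280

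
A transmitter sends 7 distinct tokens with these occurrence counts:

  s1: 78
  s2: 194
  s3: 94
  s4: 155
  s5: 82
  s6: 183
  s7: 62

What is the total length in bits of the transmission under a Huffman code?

2307

Greedily combine the two least-frequent nodes:
combine s7(62), s1(78) → 140
combine s5(82), s3(94) → 176
combine 140, s4(155) → 295
combine 176, s6(183) → 359
combine s2(194), 295 → 489
combine 359, 489 → 848
Total encoded bits = sum of merged weights = 140 + 176 + 295 + 359 + 489 + 848 = 2307.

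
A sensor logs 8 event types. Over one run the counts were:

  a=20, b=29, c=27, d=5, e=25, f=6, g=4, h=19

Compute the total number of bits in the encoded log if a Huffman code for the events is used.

Merge the two smallest weights repeatedly:
g(4) + d(5) → 9
f(6) + 9 → 15
15 + h(19) → 34
a(20) + e(25) → 45
c(27) + b(29) → 56
34 + 45 → 79
56 + 79 → 135
Each symbol's bit-cost is frequency × depth; summing gives 373 bits (equivalently 9 + 15 + 34 + 45 + 56 + 79 + 135).

373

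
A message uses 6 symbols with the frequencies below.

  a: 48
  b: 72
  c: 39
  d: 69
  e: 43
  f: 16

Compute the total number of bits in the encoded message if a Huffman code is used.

Merge the two smallest weights repeatedly:
combine f(16), c(39) → 55
combine e(43), a(48) → 91
combine 55, d(69) → 124
combine b(72), 91 → 163
combine 124, 163 → 287
Each symbol's bit-cost is frequency × depth; summing gives 720 bits (equivalently 55 + 91 + 124 + 163 + 287).

720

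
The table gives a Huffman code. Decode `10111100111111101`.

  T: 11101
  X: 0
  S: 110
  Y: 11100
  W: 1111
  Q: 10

Read left to right; each codeword is recognised as soon as it completes (prefix code):
  10→Q | 1111→W | 0→X | 0→X | 1111→W | 11101→T
Decoded message: QWXXWT

QWXXWT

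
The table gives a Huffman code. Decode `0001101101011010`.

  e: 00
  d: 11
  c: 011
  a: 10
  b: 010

eccbdb

Read left to right; each codeword is recognised as soon as it completes (prefix code):
  00→e | 011→c | 011→c | 010→b | 11→d | 010→b
Decoded message: eccbdb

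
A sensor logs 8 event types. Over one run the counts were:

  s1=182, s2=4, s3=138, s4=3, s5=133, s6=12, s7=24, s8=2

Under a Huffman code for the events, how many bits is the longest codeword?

Merge the two lowest-weight nodes at each step:
merge s8(2) and s4(3): 5
merge s2(4) and 5: 9
merge 9 and s6(12): 21
merge 21 and s7(24): 45
merge 45 and s5(133): 178
merge s3(138) and 178: 316
merge s1(182) and 316: 498
The rarest symbols sit at the bottom; the longest codeword is 7 bits.

7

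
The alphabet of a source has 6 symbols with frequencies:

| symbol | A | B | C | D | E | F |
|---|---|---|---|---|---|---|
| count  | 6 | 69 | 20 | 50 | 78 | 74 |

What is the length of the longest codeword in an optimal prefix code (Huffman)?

Merge the two lowest-weight nodes at each step:
merge A(6) and C(20): 26
merge 26 and D(50): 76
merge B(69) and F(74): 143
merge 76 and E(78): 154
merge 143 and 154: 297
The rarest symbols sit at the bottom; the longest codeword is 4 bits.

4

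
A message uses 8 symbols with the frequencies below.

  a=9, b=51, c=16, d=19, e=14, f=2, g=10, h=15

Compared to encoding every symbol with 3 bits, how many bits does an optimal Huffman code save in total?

41

Fixed-length: 3 bits × 136 symbols = 408 bits.
Huffman merges:
merge f(2) and a(9): 11
merge g(10) and 11: 21
merge e(14) and h(15): 29
merge c(16) and d(19): 35
merge 21 and 29: 50
merge 35 and 50: 85
merge b(51) and 85: 136
Huffman total = 11 + 21 + 29 + 35 + 50 + 85 + 136 = 367 bits.
Saving = 408 − 367 = 41 bits.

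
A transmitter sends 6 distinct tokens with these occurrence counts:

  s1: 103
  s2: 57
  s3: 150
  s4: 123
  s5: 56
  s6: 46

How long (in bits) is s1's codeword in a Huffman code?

2

Build the tree from the bottom:
merge s6(46) and s5(56): 102
merge s2(57) and 102: 159
merge s1(103) and s4(123): 226
merge s3(150) and 159: 309
merge 226 and 309: 535
The subtree containing s1 is merged 2 times, so code length = 2.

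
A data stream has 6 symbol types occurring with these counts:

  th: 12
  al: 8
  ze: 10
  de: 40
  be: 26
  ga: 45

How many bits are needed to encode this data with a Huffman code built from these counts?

Merge the two smallest weights repeatedly:
combine al(8), ze(10) → 18
combine th(12), 18 → 30
combine be(26), 30 → 56
combine de(40), ga(45) → 85
combine 56, 85 → 141
Each symbol's bit-cost is frequency × depth; summing gives 330 bits (equivalently 18 + 30 + 56 + 85 + 141).

330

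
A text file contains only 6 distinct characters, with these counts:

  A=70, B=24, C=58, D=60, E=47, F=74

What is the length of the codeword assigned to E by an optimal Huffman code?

3

Build the tree from the bottom:
merge B(24) and E(47): 71
merge C(58) and D(60): 118
merge A(70) and 71: 141
merge F(74) and 118: 192
merge 141 and 192: 333
E's leaf is at depth 3, giving a 3-bit codeword.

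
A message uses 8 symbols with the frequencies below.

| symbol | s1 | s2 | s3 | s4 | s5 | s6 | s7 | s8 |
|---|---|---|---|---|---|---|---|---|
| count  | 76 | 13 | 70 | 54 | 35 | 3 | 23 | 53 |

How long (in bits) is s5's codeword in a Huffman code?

Repeatedly merge the two smallest:
merge s6(3) and s2(13): 16
merge 16 and s7(23): 39
merge s5(35) and 39: 74
merge s8(53) and s4(54): 107
merge s3(70) and 74: 144
merge s1(76) and 107: 183
merge 144 and 183: 327
s5's leaf is at depth 3, giving a 3-bit codeword.

3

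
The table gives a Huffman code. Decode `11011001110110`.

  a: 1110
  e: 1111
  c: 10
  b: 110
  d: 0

Read left to right; each codeword is recognised as soon as it completes (prefix code):
  110→b | 110→b | 0→d | 1110→a | 110→b
Decoded message: bbdab

bbdab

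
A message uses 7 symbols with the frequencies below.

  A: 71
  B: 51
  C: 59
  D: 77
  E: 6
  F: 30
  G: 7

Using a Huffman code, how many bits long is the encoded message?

752

Merge the two smallest weights repeatedly:
E(6) + G(7) → 13
13 + F(30) → 43
43 + B(51) → 94
C(59) + A(71) → 130
D(77) + 94 → 171
130 + 171 → 301
The encoded length is the sum of every internal node's weight: 13 + 43 + 94 + 130 + 171 + 301 = 752 bits.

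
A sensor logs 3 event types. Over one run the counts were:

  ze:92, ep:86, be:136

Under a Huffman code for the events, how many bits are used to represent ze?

Huffman merges, smallest pair first:
combine ep(86), ze(92) → 178
combine be(136), 178 → 314
ze sits 2 levels below the root, so its codeword is 2 bits.

2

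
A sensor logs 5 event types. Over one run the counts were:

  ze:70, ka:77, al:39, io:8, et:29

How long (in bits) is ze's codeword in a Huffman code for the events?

Build the tree from the bottom:
combine io(8), et(29) → 37
combine 37, al(39) → 76
combine ze(70), 76 → 146
combine ka(77), 146 → 223
The subtree containing ze is merged 2 times, so code length = 2.

2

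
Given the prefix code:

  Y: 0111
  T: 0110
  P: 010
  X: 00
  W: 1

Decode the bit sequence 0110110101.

Read left to right; each codeword is recognised as soon as it completes (prefix code):
  0110→T | 1→W | 1→W | 010→P | 1→W
Decoded message: TWWPW

TWWPW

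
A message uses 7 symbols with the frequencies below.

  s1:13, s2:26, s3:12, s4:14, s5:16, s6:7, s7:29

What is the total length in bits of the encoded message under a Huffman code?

Greedily combine the two least-frequent nodes:
s6(7) + s3(12) → 19
s1(13) + s4(14) → 27
s5(16) + 19 → 35
s2(26) + 27 → 53
s7(29) + 35 → 64
53 + 64 → 117
Each symbol's bit-cost is frequency × depth; summing gives 315 bits (equivalently 19 + 27 + 35 + 53 + 64 + 117).

315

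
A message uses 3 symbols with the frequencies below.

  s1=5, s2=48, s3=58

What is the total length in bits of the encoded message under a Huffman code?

Greedily combine the two least-frequent nodes:
combine s1(5), s2(48) → 53
combine 53, s3(58) → 111
The encoded length is the sum of every internal node's weight: 53 + 111 = 164 bits.

164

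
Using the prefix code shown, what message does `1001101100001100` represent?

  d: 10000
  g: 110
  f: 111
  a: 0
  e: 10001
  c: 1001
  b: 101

cbdga

Read left to right; each codeword is recognised as soon as it completes (prefix code):
  1001→c | 101→b | 10000→d | 110→g | 0→a
Decoded message: cbdga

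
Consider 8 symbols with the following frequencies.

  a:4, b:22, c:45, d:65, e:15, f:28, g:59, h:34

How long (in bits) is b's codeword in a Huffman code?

4

Build the tree from the bottom:
a(4) + e(15) → 19
19 + b(22) → 41
f(28) + h(34) → 62
41 + c(45) → 86
g(59) + 62 → 121
d(65) + 86 → 151
121 + 151 → 272
The subtree containing b is merged 4 times, so code length = 4.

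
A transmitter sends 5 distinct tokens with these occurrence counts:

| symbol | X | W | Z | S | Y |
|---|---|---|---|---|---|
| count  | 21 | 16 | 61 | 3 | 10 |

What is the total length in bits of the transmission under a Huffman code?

Merge the two smallest weights repeatedly:
combine S(3), Y(10) → 13
combine 13, W(16) → 29
combine X(21), 29 → 50
combine 50, Z(61) → 111
The encoded length is the sum of every internal node's weight: 13 + 29 + 50 + 111 = 203 bits.

203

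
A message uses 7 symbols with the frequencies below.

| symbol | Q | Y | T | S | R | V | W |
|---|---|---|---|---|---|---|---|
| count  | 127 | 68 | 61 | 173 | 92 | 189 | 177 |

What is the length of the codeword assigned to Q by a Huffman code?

Huffman merges, smallest pair first:
T(61) + Y(68) → 129
R(92) + Q(127) → 219
129 + S(173) → 302
W(177) + V(189) → 366
219 + 302 → 521
366 + 521 → 887
Q sits 3 levels below the root, so its codeword is 3 bits.

3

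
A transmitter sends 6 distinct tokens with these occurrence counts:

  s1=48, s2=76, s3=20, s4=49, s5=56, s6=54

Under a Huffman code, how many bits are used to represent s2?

Build the tree from the bottom:
combine s3(20), s1(48) → 68
combine s4(49), s6(54) → 103
combine s5(56), 68 → 124
combine s2(76), 103 → 179
combine 124, 179 → 303
s2 sits 2 levels below the root, so its codeword is 2 bits.

2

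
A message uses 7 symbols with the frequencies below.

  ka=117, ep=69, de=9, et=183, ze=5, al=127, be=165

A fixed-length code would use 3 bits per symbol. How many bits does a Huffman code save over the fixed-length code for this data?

Fixed-length: 3 bits × 675 symbols = 2025 bits.
Huffman merges:
combine ze(5), de(9) → 14
combine 14, ep(69) → 83
combine 83, ka(117) → 200
combine al(127), be(165) → 292
combine et(183), 200 → 383
combine 292, 383 → 675
Huffman total = 14 + 83 + 200 + 292 + 383 + 675 = 1647 bits.
Saving = 2025 − 1647 = 378 bits.

378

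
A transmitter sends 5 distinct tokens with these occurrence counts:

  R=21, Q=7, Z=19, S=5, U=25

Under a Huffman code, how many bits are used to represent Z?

2

Build the tree from the bottom:
combine S(5), Q(7) → 12
combine 12, Z(19) → 31
combine R(21), U(25) → 46
combine 31, 46 → 77
Z's leaf is at depth 2, giving a 2-bit codeword.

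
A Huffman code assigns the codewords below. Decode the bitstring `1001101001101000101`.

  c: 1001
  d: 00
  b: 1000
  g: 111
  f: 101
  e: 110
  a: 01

cfdebf

Read left to right; each codeword is recognised as soon as it completes (prefix code):
  1001→c | 101→f | 00→d | 110→e | 1000→b | 101→f
Decoded message: cfdebf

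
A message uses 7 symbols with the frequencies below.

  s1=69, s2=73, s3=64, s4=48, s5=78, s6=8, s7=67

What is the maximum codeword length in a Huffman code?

4

Merge the two lowest-weight nodes at each step:
combine s6(8), s4(48) → 56
combine 56, s3(64) → 120
combine s7(67), s1(69) → 136
combine s2(73), s5(78) → 151
combine 120, 136 → 256
combine 151, 256 → 407
The rarest symbols sit at the bottom; the longest codeword is 4 bits.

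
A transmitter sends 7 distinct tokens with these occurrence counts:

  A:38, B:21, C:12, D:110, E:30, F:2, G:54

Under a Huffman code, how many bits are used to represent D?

1

Huffman merges, smallest pair first:
combine F(2), C(12) → 14
combine 14, B(21) → 35
combine E(30), 35 → 65
combine A(38), G(54) → 92
combine 65, 92 → 157
combine D(110), 157 → 267
D sits one level below the root: a 1-bit codeword.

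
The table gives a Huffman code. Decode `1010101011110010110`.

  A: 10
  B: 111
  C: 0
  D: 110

AAAABACAD

Read left to right; each codeword is recognised as soon as it completes (prefix code):
  10→A | 10→A | 10→A | 10→A | 111→B | 10→A | 0→C | 10→A | 110→D
Decoded message: AAAABACAD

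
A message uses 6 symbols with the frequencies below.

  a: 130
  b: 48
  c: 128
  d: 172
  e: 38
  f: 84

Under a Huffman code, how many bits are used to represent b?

4

Huffman merges, smallest pair first:
e(38) + b(48) → 86
f(84) + 86 → 170
c(128) + a(130) → 258
170 + d(172) → 342
258 + 342 → 600
b's leaf is at depth 4, giving a 4-bit codeword.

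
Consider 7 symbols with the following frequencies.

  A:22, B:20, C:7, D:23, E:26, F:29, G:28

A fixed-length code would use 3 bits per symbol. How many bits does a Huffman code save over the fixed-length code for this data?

Fixed-length: 3 bits × 155 symbols = 465 bits.
Huffman merges:
merge C(7) and B(20): 27
merge A(22) and D(23): 45
merge E(26) and 27: 53
merge G(28) and F(29): 57
merge 45 and 53: 98
merge 57 and 98: 155
Huffman total = 27 + 45 + 53 + 57 + 98 + 155 = 435 bits.
Saving = 465 − 435 = 30 bits.

30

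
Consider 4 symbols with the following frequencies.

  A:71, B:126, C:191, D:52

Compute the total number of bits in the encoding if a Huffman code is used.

Merge the two smallest weights repeatedly:
combine D(52), A(71) → 123
combine 123, B(126) → 249
combine C(191), 249 → 440
Total encoded bits = sum of merged weights = 123 + 249 + 440 = 812.

812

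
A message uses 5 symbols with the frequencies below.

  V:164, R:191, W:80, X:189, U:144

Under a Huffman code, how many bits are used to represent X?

2

Huffman merges, smallest pair first:
W(80) + U(144) → 224
V(164) + X(189) → 353
R(191) + 224 → 415
353 + 415 → 768
The subtree containing X is merged 2 times, so code length = 2.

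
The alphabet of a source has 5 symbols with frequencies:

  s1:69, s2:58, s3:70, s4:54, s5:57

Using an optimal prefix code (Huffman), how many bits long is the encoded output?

Merge the two smallest weights repeatedly:
merge s4(54) and s5(57): 111
merge s2(58) and s1(69): 127
merge s3(70) and 111: 181
merge 127 and 181: 308
The encoded length is the sum of every internal node's weight: 111 + 127 + 181 + 308 = 727 bits.

727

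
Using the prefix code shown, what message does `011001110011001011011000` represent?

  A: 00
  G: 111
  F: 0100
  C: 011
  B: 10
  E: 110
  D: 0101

Read left to right; each codeword is recognised as soon as it completes (prefix code):
  011→C | 00→A | 111→G | 00→A | 110→E | 0101→D | 10→B | 110→E | 00→A
Decoded message: CAGAEDBEA

CAGAEDBEA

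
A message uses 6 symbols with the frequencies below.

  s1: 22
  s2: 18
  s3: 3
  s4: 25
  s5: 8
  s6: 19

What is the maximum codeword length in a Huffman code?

4

Merge the two lowest-weight nodes at each step:
combine s3(3), s5(8) → 11
combine 11, s2(18) → 29
combine s6(19), s1(22) → 41
combine s4(25), 29 → 54
combine 41, 54 → 95
The rarest symbols sit at the bottom; the longest codeword is 4 bits.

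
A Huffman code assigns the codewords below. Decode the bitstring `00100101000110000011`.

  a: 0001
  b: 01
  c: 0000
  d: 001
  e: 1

Read left to right; each codeword is recognised as soon as it completes (prefix code):
  001→d | 001→d | 01→b | 0001→a | 1→e | 0000→c | 01→b | 1→e
Decoded message: ddbaecbe

ddbaecbe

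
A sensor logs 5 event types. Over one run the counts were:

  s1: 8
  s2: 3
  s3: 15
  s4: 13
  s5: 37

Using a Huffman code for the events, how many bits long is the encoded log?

Greedily combine the two least-frequent nodes:
combine s2(3), s1(8) → 11
combine 11, s4(13) → 24
combine s3(15), 24 → 39
combine s5(37), 39 → 76
Total encoded bits = sum of merged weights = 11 + 24 + 39 + 76 = 150.

150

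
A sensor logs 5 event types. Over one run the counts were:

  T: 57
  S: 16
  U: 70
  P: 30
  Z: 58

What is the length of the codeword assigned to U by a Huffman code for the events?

2

Huffman merges, smallest pair first:
merge S(16) and P(30): 46
merge 46 and T(57): 103
merge Z(58) and U(70): 128
merge 103 and 128: 231
U's leaf is at depth 2, giving a 2-bit codeword.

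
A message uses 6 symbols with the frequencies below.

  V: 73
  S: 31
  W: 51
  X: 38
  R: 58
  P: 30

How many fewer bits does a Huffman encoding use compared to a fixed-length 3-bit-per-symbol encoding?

131

Fixed-length: 3 bits × 281 symbols = 843 bits.
Huffman merges:
P(30) + S(31) → 61
X(38) + W(51) → 89
R(58) + 61 → 119
V(73) + 89 → 162
119 + 162 → 281
Huffman total = 61 + 89 + 119 + 162 + 281 = 712 bits.
Saving = 843 − 712 = 131 bits.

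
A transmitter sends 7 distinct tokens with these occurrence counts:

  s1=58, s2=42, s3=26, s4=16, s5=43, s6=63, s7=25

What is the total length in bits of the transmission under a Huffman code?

739

Greedily combine the two least-frequent nodes:
merge s4(16) and s7(25): 41
merge s3(26) and 41: 67
merge s2(42) and s5(43): 85
merge s1(58) and s6(63): 121
merge 67 and 85: 152
merge 121 and 152: 273
Each symbol's bit-cost is frequency × depth; summing gives 739 bits (equivalently 41 + 67 + 85 + 121 + 152 + 273).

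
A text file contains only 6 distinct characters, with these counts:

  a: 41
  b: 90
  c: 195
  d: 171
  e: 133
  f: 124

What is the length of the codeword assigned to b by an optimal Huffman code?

4

Huffman merges, smallest pair first:
combine a(41), b(90) → 131
combine f(124), 131 → 255
combine e(133), d(171) → 304
combine c(195), 255 → 450
combine 304, 450 → 754
The subtree containing b is merged 4 times, so code length = 4.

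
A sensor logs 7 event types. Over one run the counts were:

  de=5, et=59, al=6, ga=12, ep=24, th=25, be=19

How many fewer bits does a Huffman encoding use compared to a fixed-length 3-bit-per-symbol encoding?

84

Fixed-length: 3 bits × 150 symbols = 450 bits.
Huffman merges:
de(5) + al(6) → 11
11 + ga(12) → 23
be(19) + 23 → 42
ep(24) + th(25) → 49
42 + 49 → 91
et(59) + 91 → 150
Huffman total = 11 + 23 + 42 + 49 + 91 + 150 = 366 bits.
Saving = 450 − 366 = 84 bits.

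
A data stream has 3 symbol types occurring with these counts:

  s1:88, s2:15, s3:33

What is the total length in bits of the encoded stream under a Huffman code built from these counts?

Merge the two smallest weights repeatedly:
s2(15) + s3(33) → 48
48 + s1(88) → 136
Each symbol's bit-cost is frequency × depth; summing gives 184 bits (equivalently 48 + 136).

184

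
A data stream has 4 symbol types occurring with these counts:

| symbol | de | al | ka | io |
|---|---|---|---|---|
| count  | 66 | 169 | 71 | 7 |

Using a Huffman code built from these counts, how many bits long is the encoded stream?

530

Merge the two smallest weights repeatedly:
merge io(7) and de(66): 73
merge ka(71) and 73: 144
merge 144 and al(169): 313
The encoded length is the sum of every internal node's weight: 73 + 144 + 313 = 530 bits.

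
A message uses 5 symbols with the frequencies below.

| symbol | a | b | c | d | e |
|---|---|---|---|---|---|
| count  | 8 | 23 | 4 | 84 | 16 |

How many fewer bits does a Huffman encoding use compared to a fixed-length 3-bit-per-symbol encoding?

Fixed-length: 3 bits × 135 symbols = 405 bits.
Huffman merges:
c(4) + a(8) → 12
12 + e(16) → 28
b(23) + 28 → 51
51 + d(84) → 135
Huffman total = 12 + 28 + 51 + 135 = 226 bits.
Saving = 405 − 226 = 179 bits.

179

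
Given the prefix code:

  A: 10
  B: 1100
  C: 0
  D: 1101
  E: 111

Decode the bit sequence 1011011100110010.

Read left to right; each codeword is recognised as soon as it completes (prefix code):
  10→A | 1101→D | 1100→B | 1100→B | 10→A
Decoded message: ADBBA

ADBBA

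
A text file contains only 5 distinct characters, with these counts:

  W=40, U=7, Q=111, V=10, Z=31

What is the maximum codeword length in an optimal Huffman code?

4

Merge the two lowest-weight nodes at each step:
combine U(7), V(10) → 17
combine 17, Z(31) → 48
combine W(40), 48 → 88
combine 88, Q(111) → 199
The first pair merged (U, V) ends up deepest, at depth 4.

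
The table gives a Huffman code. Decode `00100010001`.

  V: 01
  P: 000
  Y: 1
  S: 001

SPYPY

Read left to right; each codeword is recognised as soon as it completes (prefix code):
  001→S | 000→P | 1→Y | 000→P | 1→Y
Decoded message: SPYPY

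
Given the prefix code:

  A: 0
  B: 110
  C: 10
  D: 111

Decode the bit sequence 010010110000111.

ACACBAAAD

Read left to right; each codeword is recognised as soon as it completes (prefix code):
  0→A | 10→C | 0→A | 10→C | 110→B | 0→A | 0→A | 0→A | 111→D
Decoded message: ACACBAAAD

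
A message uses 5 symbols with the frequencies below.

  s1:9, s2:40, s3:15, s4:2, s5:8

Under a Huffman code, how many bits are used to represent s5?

4

Repeatedly merge the two smallest:
s4(2) + s5(8) → 10
s1(9) + 10 → 19
s3(15) + 19 → 34
34 + s2(40) → 74
s5's leaf is at depth 4, giving a 4-bit codeword.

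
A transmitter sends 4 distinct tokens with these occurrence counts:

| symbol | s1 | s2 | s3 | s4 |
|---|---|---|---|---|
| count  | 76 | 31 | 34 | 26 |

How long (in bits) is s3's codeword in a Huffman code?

2

Build the tree from the bottom:
s4(26) + s2(31) → 57
s3(34) + 57 → 91
s1(76) + 91 → 167
The subtree containing s3 is merged 2 times, so code length = 2.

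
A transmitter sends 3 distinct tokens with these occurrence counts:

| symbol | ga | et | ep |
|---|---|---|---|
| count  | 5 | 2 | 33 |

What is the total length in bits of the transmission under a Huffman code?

Build the Huffman tree bottom-up:
et(2) + ga(5) → 7
7 + ep(33) → 40
The encoded length is the sum of every internal node's weight: 7 + 40 = 47 bits.

47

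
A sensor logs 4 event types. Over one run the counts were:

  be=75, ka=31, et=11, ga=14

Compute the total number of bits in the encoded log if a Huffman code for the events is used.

212

Greedily combine the two least-frequent nodes:
et(11) + ga(14) → 25
25 + ka(31) → 56
56 + be(75) → 131
The encoded length is the sum of every internal node's weight: 25 + 56 + 131 = 212 bits.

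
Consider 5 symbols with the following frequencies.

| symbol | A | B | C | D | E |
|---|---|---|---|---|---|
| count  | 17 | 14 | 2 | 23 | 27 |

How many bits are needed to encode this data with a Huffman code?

Merge the two smallest weights repeatedly:
C(2) + B(14) → 16
16 + A(17) → 33
D(23) + E(27) → 50
33 + 50 → 83
Each symbol's bit-cost is frequency × depth; summing gives 182 bits (equivalently 16 + 33 + 50 + 83).

182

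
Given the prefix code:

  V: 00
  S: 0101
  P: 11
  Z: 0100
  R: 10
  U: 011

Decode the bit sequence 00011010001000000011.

VUZZVVU

Read left to right; each codeword is recognised as soon as it completes (prefix code):
  00→V | 011→U | 0100→Z | 0100→Z | 00→V | 00→V | 011→U
Decoded message: VUZZVVU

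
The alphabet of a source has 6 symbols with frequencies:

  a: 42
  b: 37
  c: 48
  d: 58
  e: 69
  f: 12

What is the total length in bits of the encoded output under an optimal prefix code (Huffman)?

Merge the two smallest weights repeatedly:
combine f(12), b(37) → 49
combine a(42), c(48) → 90
combine 49, d(58) → 107
combine e(69), 90 → 159
combine 107, 159 → 266
Total encoded bits = sum of merged weights = 49 + 90 + 107 + 159 + 266 = 671.

671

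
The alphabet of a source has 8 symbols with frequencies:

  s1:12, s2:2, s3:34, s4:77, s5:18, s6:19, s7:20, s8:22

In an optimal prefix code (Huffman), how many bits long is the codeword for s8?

3

Huffman merges, smallest pair first:
s2(2) + s1(12) → 14
14 + s5(18) → 32
s6(19) + s7(20) → 39
s8(22) + 32 → 54
s3(34) + 39 → 73
54 + 73 → 127
s4(77) + 127 → 204
The subtree containing s8 is merged 3 times, so code length = 3.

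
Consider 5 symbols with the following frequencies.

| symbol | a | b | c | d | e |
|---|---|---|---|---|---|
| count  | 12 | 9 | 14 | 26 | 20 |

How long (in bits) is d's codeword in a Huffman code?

2

Huffman merges, smallest pair first:
combine b(9), a(12) → 21
combine c(14), e(20) → 34
combine 21, d(26) → 47
combine 34, 47 → 81
The subtree containing d is merged 2 times, so code length = 2.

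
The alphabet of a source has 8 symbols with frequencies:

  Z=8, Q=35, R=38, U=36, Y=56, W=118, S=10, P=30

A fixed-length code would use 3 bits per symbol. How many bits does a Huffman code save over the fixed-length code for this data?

108

Fixed-length: 3 bits × 331 symbols = 993 bits.
Huffman merges:
Z(8) + S(10) → 18
18 + P(30) → 48
Q(35) + U(36) → 71
R(38) + 48 → 86
Y(56) + 71 → 127
86 + W(118) → 204
127 + 204 → 331
Huffman total = 18 + 48 + 71 + 86 + 127 + 204 + 331 = 885 bits.
Saving = 993 − 885 = 108 bits.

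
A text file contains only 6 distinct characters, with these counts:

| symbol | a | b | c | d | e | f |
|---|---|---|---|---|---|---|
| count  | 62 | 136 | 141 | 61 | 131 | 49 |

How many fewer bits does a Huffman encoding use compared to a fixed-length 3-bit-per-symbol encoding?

298

Fixed-length: 3 bits × 580 symbols = 1740 bits.
Huffman merges:
combine f(49), d(61) → 110
combine a(62), 110 → 172
combine e(131), b(136) → 267
combine c(141), 172 → 313
combine 267, 313 → 580
Huffman total = 110 + 172 + 267 + 313 + 580 = 1442 bits.
Saving = 1740 − 1442 = 298 bits.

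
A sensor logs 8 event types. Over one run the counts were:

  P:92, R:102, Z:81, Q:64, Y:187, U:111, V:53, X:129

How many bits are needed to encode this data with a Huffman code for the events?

2387

Merge the two smallest weights repeatedly:
merge V(53) and Q(64): 117
merge Z(81) and P(92): 173
merge R(102) and U(111): 213
merge 117 and X(129): 246
merge 173 and Y(187): 360
merge 213 and 246: 459
merge 360 and 459: 819
Each symbol's bit-cost is frequency × depth; summing gives 2387 bits (equivalently 117 + 173 + 213 + 246 + 360 + 459 + 819).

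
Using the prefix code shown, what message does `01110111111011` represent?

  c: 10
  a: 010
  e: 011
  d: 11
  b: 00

Read left to right; each codeword is recognised as soon as it completes (prefix code):
  011→e | 10→c | 11→d | 11→d | 11→d | 011→e
Decoded message: ecddde

ecddde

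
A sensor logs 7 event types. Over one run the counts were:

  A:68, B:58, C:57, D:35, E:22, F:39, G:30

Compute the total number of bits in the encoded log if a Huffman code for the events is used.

853

Greedily combine the two least-frequent nodes:
merge E(22) and G(30): 52
merge D(35) and F(39): 74
merge 52 and C(57): 109
merge B(58) and A(68): 126
merge 74 and 109: 183
merge 126 and 183: 309
Total encoded bits = sum of merged weights = 52 + 74 + 109 + 126 + 183 + 309 = 853.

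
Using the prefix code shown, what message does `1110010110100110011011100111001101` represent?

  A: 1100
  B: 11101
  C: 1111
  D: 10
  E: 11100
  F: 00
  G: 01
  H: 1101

EDHFAHAEH

Read left to right; each codeword is recognised as soon as it completes (prefix code):
  11100→E | 10→D | 1101→H | 00→F | 1100→A | 1101→H | 1100→A | 11100→E | 1101→H
Decoded message: EDHFAHAEH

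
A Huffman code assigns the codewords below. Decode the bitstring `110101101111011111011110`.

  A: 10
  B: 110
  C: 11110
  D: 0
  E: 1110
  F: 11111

Read left to right; each codeword is recognised as soon as it completes (prefix code):
  110→B | 10→A | 110→B | 11110→C | 11111→F | 0→D | 11110→C
Decoded message: BABCFDC

BABCFDC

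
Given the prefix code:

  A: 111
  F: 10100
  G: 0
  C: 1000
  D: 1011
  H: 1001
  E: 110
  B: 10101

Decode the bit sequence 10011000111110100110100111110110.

HCAEHFAEE

Read left to right; each codeword is recognised as soon as it completes (prefix code):
  1001→H | 1000→C | 111→A | 110→E | 1001→H | 10100→F | 111→A | 110→E | 110→E
Decoded message: HCAEHFAEE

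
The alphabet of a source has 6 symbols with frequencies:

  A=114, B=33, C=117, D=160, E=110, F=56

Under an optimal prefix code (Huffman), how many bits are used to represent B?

Repeatedly merge the two smallest:
B(33) + F(56) → 89
89 + E(110) → 199
A(114) + C(117) → 231
D(160) + 199 → 359
231 + 359 → 590
The subtree containing B is merged 4 times, so code length = 4.

4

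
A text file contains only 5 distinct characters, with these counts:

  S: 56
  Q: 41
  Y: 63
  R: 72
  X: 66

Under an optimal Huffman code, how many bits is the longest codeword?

Merge the two lowest-weight nodes at each step:
combine Q(41), S(56) → 97
combine Y(63), X(66) → 129
combine R(72), 97 → 169
combine 129, 169 → 298
The first pair merged (Q, S) ends up deepest, at depth 3.

3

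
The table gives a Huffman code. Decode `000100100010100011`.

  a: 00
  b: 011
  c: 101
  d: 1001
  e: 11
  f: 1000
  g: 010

aggacab

Read left to right; each codeword is recognised as soon as it completes (prefix code):
  00→a | 010→g | 010→g | 00→a | 101→c | 00→a | 011→b
Decoded message: aggacab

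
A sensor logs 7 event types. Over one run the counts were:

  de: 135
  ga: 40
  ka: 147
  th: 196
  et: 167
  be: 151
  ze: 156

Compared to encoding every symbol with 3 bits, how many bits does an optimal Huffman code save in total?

196

Fixed-length: 3 bits × 992 symbols = 2976 bits.
Huffman merges:
combine ga(40), de(135) → 175
combine ka(147), be(151) → 298
combine ze(156), et(167) → 323
combine 175, th(196) → 371
combine 298, 323 → 621
combine 371, 621 → 992
Huffman total = 175 + 298 + 323 + 371 + 621 + 992 = 2780 bits.
Saving = 2976 − 2780 = 196 bits.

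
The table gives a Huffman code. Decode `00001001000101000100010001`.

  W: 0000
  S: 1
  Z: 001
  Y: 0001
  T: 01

WSZYTYYY

Read left to right; each codeword is recognised as soon as it completes (prefix code):
  0000→W | 1→S | 001→Z | 0001→Y | 01→T | 0001→Y | 0001→Y | 0001→Y
Decoded message: WSZYTYYY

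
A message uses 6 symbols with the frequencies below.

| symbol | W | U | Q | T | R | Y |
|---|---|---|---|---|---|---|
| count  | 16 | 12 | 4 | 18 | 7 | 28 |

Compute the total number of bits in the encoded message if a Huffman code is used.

204

Greedily combine the two least-frequent nodes:
combine Q(4), R(7) → 11
combine 11, U(12) → 23
combine W(16), T(18) → 34
combine 23, Y(28) → 51
combine 34, 51 → 85
Total encoded bits = sum of merged weights = 11 + 23 + 34 + 51 + 85 = 204.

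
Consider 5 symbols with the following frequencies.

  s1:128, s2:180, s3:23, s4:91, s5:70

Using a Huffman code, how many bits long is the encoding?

Build the Huffman tree bottom-up:
s3(23) + s5(70) → 93
s4(91) + 93 → 184
s1(128) + s2(180) → 308
184 + 308 → 492
Total encoded bits = sum of merged weights = 93 + 184 + 308 + 492 = 1077.

1077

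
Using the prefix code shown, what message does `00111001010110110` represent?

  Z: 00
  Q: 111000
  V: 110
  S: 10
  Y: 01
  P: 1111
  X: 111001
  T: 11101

ZXYYSV

Read left to right; each codeword is recognised as soon as it completes (prefix code):
  00→Z | 111001→X | 01→Y | 01→Y | 10→S | 110→V
Decoded message: ZXYYSV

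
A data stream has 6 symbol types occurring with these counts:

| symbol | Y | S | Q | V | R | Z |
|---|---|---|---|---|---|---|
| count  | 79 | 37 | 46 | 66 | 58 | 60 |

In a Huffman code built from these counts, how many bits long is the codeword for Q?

Build the tree from the bottom:
combine S(37), Q(46) → 83
combine R(58), Z(60) → 118
combine V(66), Y(79) → 145
combine 83, 118 → 201
combine 145, 201 → 346
Q's leaf is at depth 3, giving a 3-bit codeword.

3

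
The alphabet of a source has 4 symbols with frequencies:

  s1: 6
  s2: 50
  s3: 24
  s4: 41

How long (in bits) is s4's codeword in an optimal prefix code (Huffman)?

Repeatedly merge the two smallest:
merge s1(6) and s3(24): 30
merge 30 and s4(41): 71
merge s2(50) and 71: 121
s4 sits 2 levels below the root, so its codeword is 2 bits.

2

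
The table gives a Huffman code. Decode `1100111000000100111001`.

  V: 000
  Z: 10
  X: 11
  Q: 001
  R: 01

XQXVVZRXQ

Read left to right; each codeword is recognised as soon as it completes (prefix code):
  11→X | 001→Q | 11→X | 000→V | 000→V | 10→Z | 01→R | 11→X | 001→Q
Decoded message: XQXVVZRXQ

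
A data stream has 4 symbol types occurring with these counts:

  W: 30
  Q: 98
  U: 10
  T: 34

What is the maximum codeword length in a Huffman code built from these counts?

Merge the two lowest-weight nodes at each step:
U(10) + W(30) → 40
T(34) + 40 → 74
74 + Q(98) → 172
The first pair merged (U, W) ends up deepest, at depth 3.

3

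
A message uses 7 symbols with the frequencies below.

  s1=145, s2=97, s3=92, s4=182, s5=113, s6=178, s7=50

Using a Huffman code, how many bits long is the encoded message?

Greedily combine the two least-frequent nodes:
combine s7(50), s3(92) → 142
combine s2(97), s5(113) → 210
combine 142, s1(145) → 287
combine s6(178), s4(182) → 360
combine 210, 287 → 497
combine 360, 497 → 857
Each symbol's bit-cost is frequency × depth; summing gives 2353 bits (equivalently 142 + 210 + 287 + 360 + 497 + 857).

2353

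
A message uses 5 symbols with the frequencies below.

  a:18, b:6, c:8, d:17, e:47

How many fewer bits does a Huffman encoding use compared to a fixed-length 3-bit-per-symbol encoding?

98

Fixed-length: 3 bits × 96 symbols = 288 bits.
Huffman merges:
b(6) + c(8) → 14
14 + d(17) → 31
a(18) + 31 → 49
e(47) + 49 → 96
Huffman total = 14 + 31 + 49 + 96 = 190 bits.
Saving = 288 − 190 = 98 bits.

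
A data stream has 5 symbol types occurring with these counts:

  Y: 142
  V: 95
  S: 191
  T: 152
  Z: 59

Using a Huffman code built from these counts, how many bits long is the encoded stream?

1432

Build the Huffman tree bottom-up:
combine Z(59), V(95) → 154
combine Y(142), T(152) → 294
combine 154, S(191) → 345
combine 294, 345 → 639
Each symbol's bit-cost is frequency × depth; summing gives 1432 bits (equivalently 154 + 294 + 345 + 639).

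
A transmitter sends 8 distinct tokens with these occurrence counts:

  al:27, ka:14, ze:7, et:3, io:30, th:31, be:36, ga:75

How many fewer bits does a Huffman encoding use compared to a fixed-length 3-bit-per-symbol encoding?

77

Fixed-length: 3 bits × 223 symbols = 669 bits.
Huffman merges:
merge et(3) and ze(7): 10
merge 10 and ka(14): 24
merge 24 and al(27): 51
merge io(30) and th(31): 61
merge be(36) and 51: 87
merge 61 and ga(75): 136
merge 87 and 136: 223
Huffman total = 10 + 24 + 51 + 61 + 87 + 136 + 223 = 592 bits.
Saving = 669 − 592 = 77 bits.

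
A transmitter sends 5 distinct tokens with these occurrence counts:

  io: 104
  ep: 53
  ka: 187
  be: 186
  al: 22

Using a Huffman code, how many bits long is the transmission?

Merge the two smallest weights repeatedly:
al(22) + ep(53) → 75
75 + io(104) → 179
179 + be(186) → 365
ka(187) + 365 → 552
Each symbol's bit-cost is frequency × depth; summing gives 1171 bits (equivalently 75 + 179 + 365 + 552).

1171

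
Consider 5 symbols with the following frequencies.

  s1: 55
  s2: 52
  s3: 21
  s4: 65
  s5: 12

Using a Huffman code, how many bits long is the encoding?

Build the Huffman tree bottom-up:
s5(12) + s3(21) → 33
33 + s2(52) → 85
s1(55) + s4(65) → 120
85 + 120 → 205
Total encoded bits = sum of merged weights = 33 + 85 + 120 + 205 = 443.

443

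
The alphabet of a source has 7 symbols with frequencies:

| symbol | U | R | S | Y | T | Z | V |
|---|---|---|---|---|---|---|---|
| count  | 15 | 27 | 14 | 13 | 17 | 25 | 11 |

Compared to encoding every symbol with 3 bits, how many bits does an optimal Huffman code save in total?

Fixed-length: 3 bits × 122 symbols = 366 bits.
Huffman merges:
V(11) + Y(13) → 24
S(14) + U(15) → 29
T(17) + 24 → 41
Z(25) + R(27) → 52
29 + 41 → 70
52 + 70 → 122
Huffman total = 24 + 29 + 41 + 52 + 70 + 122 = 338 bits.
Saving = 366 − 338 = 28 bits.

28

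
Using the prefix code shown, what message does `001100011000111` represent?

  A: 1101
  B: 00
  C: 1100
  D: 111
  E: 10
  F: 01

Read left to right; each codeword is recognised as soon as it completes (prefix code):
  00→B | 1100→C | 01→F | 10→E | 00→B | 111→D
Decoded message: BCFEBD

BCFEBD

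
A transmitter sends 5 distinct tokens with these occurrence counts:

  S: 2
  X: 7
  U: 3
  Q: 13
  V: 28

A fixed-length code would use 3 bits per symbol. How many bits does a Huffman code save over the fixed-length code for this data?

Fixed-length: 3 bits × 53 symbols = 159 bits.
Huffman merges:
merge S(2) and U(3): 5
merge 5 and X(7): 12
merge 12 and Q(13): 25
merge 25 and V(28): 53
Huffman total = 5 + 12 + 25 + 53 = 95 bits.
Saving = 159 − 95 = 64 bits.

64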